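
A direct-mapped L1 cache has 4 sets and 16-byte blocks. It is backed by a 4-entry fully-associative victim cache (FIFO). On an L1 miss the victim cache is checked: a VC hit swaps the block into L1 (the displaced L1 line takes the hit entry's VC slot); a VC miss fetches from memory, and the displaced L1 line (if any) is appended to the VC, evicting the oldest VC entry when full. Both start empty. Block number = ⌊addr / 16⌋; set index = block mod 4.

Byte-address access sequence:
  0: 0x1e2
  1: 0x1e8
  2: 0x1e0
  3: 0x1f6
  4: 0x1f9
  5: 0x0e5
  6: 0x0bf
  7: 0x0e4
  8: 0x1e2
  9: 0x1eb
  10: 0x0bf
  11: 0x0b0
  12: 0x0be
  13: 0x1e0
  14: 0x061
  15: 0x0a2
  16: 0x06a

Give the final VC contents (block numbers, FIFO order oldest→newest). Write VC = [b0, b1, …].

  [0] addr=0x1e2 blk=30 s=2: MISS | VC []
  [1] addr=0x1e8 blk=30 s=2: L1-HIT | VC []
  [2] addr=0x1e0 blk=30 s=2: L1-HIT | VC []
  [3] addr=0x1f6 blk=31 s=3: MISS | VC []
  [4] addr=0x1f9 blk=31 s=3: L1-HIT | VC []
  [5] addr=0xe5 blk=14 s=2: MISS | VC [30]
  [6] addr=0xbf blk=11 s=3: MISS | VC [30, 31]
  [7] addr=0xe4 blk=14 s=2: L1-HIT | VC [30, 31]
  [8] addr=0x1e2 blk=30 s=2: VC-HIT | VC [14, 31]
  [9] addr=0x1eb blk=30 s=2: L1-HIT | VC [14, 31]
  [10] addr=0xbf blk=11 s=3: L1-HIT | VC [14, 31]
  [11] addr=0xb0 blk=11 s=3: L1-HIT | VC [14, 31]
  [12] addr=0xbe blk=11 s=3: L1-HIT | VC [14, 31]
  [13] addr=0x1e0 blk=30 s=2: L1-HIT | VC [14, 31]
  [14] addr=0x61 blk=6 s=2: MISS | VC [14, 31, 30]
  [15] addr=0xa2 blk=10 s=2: MISS | VC [14, 31, 30, 6]
  [16] addr=0x6a blk=6 s=2: VC-HIT | VC [14, 31, 30, 10]

VC = [14, 31, 30, 10]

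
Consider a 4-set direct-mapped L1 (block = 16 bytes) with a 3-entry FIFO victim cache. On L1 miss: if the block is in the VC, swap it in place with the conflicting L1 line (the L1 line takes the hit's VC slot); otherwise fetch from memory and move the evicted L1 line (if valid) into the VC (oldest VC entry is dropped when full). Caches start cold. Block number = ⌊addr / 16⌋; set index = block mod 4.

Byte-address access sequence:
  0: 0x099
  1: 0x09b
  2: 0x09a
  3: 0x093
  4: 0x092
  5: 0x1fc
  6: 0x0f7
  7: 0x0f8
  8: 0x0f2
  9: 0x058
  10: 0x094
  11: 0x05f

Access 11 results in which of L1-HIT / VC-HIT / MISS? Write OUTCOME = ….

OUTCOME = VC-HIT

#0 0x99→b9/s1 MISS; vc=[]
#1 0x9b→b9/s1 L1-HIT; vc=[]
#2 0x9a→b9/s1 L1-HIT; vc=[]
#3 0x93→b9/s1 L1-HIT; vc=[]
#4 0x92→b9/s1 L1-HIT; vc=[]
#5 0x1fc→b31/s3 MISS; vc=[]
#6 0xf7→b15/s3 MISS; vc=[31]
#7 0xf8→b15/s3 L1-HIT; vc=[31]
#8 0xf2→b15/s3 L1-HIT; vc=[31]
#9 0x58→b5/s1 MISS; vc=[31,9]
#10 0x94→b9/s1 VC-HIT; vc=[31,5]
#11 0x5f→b5/s1 VC-HIT; vc=[31,9]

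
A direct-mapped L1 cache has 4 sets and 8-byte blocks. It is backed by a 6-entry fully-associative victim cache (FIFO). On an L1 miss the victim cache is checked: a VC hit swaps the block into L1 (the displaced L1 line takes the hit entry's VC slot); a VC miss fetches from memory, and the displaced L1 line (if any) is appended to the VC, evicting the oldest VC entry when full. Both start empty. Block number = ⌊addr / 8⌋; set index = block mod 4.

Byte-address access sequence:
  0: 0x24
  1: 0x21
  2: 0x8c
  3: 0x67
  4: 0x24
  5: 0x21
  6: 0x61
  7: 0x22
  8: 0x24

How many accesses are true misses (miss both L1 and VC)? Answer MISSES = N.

MISSES = 3

0: 0x24 (blk 4, set 0) → MISS  vc=[]
1: 0x21 (blk 4, set 0) → L1-HIT  vc=[]
2: 0x8c (blk 17, set 1) → MISS  vc=[]
3: 0x67 (blk 12, set 0) → MISS  vc=[4]
4: 0x24 (blk 4, set 0) → VC-HIT  vc=[12]
5: 0x21 (blk 4, set 0) → L1-HIT  vc=[12]
6: 0x61 (blk 12, set 0) → VC-HIT  vc=[4]
7: 0x22 (blk 4, set 0) → VC-HIT  vc=[12]
8: 0x24 (blk 4, set 0) → L1-HIT  vc=[12]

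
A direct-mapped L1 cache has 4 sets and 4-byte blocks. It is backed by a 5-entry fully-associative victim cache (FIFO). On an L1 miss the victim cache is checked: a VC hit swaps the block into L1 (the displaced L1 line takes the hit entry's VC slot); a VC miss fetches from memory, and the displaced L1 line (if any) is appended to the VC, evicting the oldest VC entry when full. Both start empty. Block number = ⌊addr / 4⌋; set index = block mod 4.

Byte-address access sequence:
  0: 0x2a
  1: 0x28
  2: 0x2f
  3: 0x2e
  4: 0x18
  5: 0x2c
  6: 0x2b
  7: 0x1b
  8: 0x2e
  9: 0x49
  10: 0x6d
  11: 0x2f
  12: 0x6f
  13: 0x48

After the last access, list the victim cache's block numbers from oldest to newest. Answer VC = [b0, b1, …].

  [0] addr=0x2a blk=10 s=2: MISS | VC []
  [1] addr=0x28 blk=10 s=2: L1-HIT | VC []
  [2] addr=0x2f blk=11 s=3: MISS | VC []
  [3] addr=0x2e blk=11 s=3: L1-HIT | VC []
  [4] addr=0x18 blk=6 s=2: MISS | VC [10]
  [5] addr=0x2c blk=11 s=3: L1-HIT | VC [10]
  [6] addr=0x2b blk=10 s=2: VC-HIT | VC [6]
  [7] addr=0x1b blk=6 s=2: VC-HIT | VC [10]
  [8] addr=0x2e blk=11 s=3: L1-HIT | VC [10]
  [9] addr=0x49 blk=18 s=2: MISS | VC [10, 6]
  [10] addr=0x6d blk=27 s=3: MISS | VC [10, 6, 11]
  [11] addr=0x2f blk=11 s=3: VC-HIT | VC [10, 6, 27]
  [12] addr=0x6f blk=27 s=3: VC-HIT | VC [10, 6, 11]
  [13] addr=0x48 blk=18 s=2: L1-HIT | VC [10, 6, 11]

VC = [10, 6, 11]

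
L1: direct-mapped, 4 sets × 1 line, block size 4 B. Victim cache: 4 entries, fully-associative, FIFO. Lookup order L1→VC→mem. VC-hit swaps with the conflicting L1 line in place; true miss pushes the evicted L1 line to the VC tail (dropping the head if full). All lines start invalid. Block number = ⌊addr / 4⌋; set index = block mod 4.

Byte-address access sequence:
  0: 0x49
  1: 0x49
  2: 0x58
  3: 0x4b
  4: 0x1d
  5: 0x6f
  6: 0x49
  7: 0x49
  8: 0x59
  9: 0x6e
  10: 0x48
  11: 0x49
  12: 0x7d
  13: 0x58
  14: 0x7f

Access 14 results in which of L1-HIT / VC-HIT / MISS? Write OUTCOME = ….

OUTCOME = L1-HIT

0: 0x49 (blk 18, set 2) → MISS  vc=[]
1: 0x49 (blk 18, set 2) → L1-HIT  vc=[]
2: 0x58 (blk 22, set 2) → MISS  vc=[18]
3: 0x4b (blk 18, set 2) → VC-HIT  vc=[22]
4: 0x1d (blk 7, set 3) → MISS  vc=[22]
5: 0x6f (blk 27, set 3) → MISS  vc=[22, 7]
6: 0x49 (blk 18, set 2) → L1-HIT  vc=[22, 7]
7: 0x49 (blk 18, set 2) → L1-HIT  vc=[22, 7]
8: 0x59 (blk 22, set 2) → VC-HIT  vc=[18, 7]
9: 0x6e (blk 27, set 3) → L1-HIT  vc=[18, 7]
10: 0x48 (blk 18, set 2) → VC-HIT  vc=[22, 7]
11: 0x49 (blk 18, set 2) → L1-HIT  vc=[22, 7]
12: 0x7d (blk 31, set 3) → MISS  vc=[22, 7, 27]
13: 0x58 (blk 22, set 2) → VC-HIT  vc=[18, 7, 27]
14: 0x7f (blk 31, set 3) → L1-HIT  vc=[18, 7, 27]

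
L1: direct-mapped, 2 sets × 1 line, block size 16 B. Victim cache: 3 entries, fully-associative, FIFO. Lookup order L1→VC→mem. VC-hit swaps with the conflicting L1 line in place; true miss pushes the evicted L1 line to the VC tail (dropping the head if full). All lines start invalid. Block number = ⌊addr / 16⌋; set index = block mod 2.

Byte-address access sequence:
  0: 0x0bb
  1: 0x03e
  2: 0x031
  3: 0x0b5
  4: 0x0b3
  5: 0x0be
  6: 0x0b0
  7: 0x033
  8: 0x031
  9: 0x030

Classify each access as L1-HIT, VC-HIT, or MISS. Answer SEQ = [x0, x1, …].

SEQ = [MISS, MISS, L1-HIT, VC-HIT, L1-HIT, L1-HIT, L1-HIT, VC-HIT, L1-HIT, L1-HIT]

  [0] addr=0xbb blk=11 s=1: MISS | VC []
  [1] addr=0x3e blk=3 s=1: MISS | VC [11]
  [2] addr=0x31 blk=3 s=1: L1-HIT | VC [11]
  [3] addr=0xb5 blk=11 s=1: VC-HIT | VC [3]
  [4] addr=0xb3 blk=11 s=1: L1-HIT | VC [3]
  [5] addr=0xbe blk=11 s=1: L1-HIT | VC [3]
  [6] addr=0xb0 blk=11 s=1: L1-HIT | VC [3]
  [7] addr=0x33 blk=3 s=1: VC-HIT | VC [11]
  [8] addr=0x31 blk=3 s=1: L1-HIT | VC [11]
  [9] addr=0x30 blk=3 s=1: L1-HIT | VC [11]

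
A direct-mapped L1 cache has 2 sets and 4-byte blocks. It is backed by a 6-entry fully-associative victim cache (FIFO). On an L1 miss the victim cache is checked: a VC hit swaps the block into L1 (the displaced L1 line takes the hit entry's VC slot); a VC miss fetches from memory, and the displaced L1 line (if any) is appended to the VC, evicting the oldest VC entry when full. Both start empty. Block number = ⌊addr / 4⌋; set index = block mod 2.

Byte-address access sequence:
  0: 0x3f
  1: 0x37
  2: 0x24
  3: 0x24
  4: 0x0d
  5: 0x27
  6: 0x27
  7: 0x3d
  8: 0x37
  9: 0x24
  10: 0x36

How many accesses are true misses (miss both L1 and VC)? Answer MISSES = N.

  [0] addr=0x3f blk=15 s=1: MISS | VC []
  [1] addr=0x37 blk=13 s=1: MISS | VC [15]
  [2] addr=0x24 blk=9 s=1: MISS | VC [15, 13]
  [3] addr=0x24 blk=9 s=1: L1-HIT | VC [15, 13]
  [4] addr=0xd blk=3 s=1: MISS | VC [15, 13, 9]
  [5] addr=0x27 blk=9 s=1: VC-HIT | VC [15, 13, 3]
  [6] addr=0x27 blk=9 s=1: L1-HIT | VC [15, 13, 3]
  [7] addr=0x3d blk=15 s=1: VC-HIT | VC [9, 13, 3]
  [8] addr=0x37 blk=13 s=1: VC-HIT | VC [9, 15, 3]
  [9] addr=0x24 blk=9 s=1: VC-HIT | VC [13, 15, 3]
  [10] addr=0x36 blk=13 s=1: VC-HIT | VC [9, 15, 3]

MISSES = 4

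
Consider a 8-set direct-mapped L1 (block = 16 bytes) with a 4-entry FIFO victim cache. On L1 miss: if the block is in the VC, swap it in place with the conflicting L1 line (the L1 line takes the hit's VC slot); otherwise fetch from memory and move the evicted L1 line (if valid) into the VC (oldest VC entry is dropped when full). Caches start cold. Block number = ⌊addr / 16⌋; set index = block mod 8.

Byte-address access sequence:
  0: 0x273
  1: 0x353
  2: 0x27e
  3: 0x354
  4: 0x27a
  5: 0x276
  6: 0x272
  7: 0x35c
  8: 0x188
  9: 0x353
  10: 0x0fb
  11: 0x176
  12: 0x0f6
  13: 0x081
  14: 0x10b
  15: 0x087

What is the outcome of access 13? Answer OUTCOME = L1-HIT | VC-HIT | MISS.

OUTCOME = MISS

#0 0x273→b39/s7 MISS; vc=[]
#1 0x353→b53/s5 MISS; vc=[]
#2 0x27e→b39/s7 L1-HIT; vc=[]
#3 0x354→b53/s5 L1-HIT; vc=[]
#4 0x27a→b39/s7 L1-HIT; vc=[]
#5 0x276→b39/s7 L1-HIT; vc=[]
#6 0x272→b39/s7 L1-HIT; vc=[]
#7 0x35c→b53/s5 L1-HIT; vc=[]
#8 0x188→b24/s0 MISS; vc=[]
#9 0x353→b53/s5 L1-HIT; vc=[]
#10 0xfb→b15/s7 MISS; vc=[39]
#11 0x176→b23/s7 MISS; vc=[39,15]
#12 0xf6→b15/s7 VC-HIT; vc=[39,23]
#13 0x81→b8/s0 MISS; vc=[39,23,24]
#14 0x10b→b16/s0 MISS; vc=[39,23,24,8]
#15 0x87→b8/s0 VC-HIT; vc=[39,23,24,16]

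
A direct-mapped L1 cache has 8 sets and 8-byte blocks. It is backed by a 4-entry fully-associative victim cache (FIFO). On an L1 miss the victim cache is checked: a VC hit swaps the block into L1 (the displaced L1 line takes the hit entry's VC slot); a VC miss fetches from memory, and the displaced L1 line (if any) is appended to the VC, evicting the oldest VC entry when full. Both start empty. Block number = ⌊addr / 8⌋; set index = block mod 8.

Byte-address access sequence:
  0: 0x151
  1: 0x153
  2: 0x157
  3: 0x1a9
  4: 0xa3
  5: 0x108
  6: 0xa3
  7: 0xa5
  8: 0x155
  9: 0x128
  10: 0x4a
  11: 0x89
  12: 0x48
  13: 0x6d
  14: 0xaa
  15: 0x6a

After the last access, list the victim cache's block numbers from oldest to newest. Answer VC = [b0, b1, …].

  [0] addr=0x151 blk=42 s=2: MISS | VC []
  [1] addr=0x153 blk=42 s=2: L1-HIT | VC []
  [2] addr=0x157 blk=42 s=2: L1-HIT | VC []
  [3] addr=0x1a9 blk=53 s=5: MISS | VC []
  [4] addr=0xa3 blk=20 s=4: MISS | VC []
  [5] addr=0x108 blk=33 s=1: MISS | VC []
  [6] addr=0xa3 blk=20 s=4: L1-HIT | VC []
  [7] addr=0xa5 blk=20 s=4: L1-HIT | VC []
  [8] addr=0x155 blk=42 s=2: L1-HIT | VC []
  [9] addr=0x128 blk=37 s=5: MISS | VC [53]
  [10] addr=0x4a blk=9 s=1: MISS | VC [53, 33]
  [11] addr=0x89 blk=17 s=1: MISS | VC [53, 33, 9]
  [12] addr=0x48 blk=9 s=1: VC-HIT | VC [53, 33, 17]
  [13] addr=0x6d blk=13 s=5: MISS | VC [53, 33, 17, 37]
  [14] addr=0xaa blk=21 s=5: MISS | VC [33, 17, 37, 13]
  [15] addr=0x6a blk=13 s=5: VC-HIT | VC [33, 17, 37, 21]

VC = [33, 17, 37, 21]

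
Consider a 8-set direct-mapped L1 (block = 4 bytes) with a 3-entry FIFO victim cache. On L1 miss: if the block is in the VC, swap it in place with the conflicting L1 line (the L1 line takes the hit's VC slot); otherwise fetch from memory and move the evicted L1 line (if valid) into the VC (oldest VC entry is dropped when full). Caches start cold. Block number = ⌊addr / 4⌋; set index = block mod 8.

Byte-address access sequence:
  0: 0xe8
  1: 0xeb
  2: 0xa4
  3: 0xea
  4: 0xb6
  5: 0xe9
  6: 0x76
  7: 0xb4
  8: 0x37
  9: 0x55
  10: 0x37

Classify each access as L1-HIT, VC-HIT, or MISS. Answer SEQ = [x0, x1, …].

0: 0xe8 (blk 58, set 2) → MISS  vc=[]
1: 0xeb (blk 58, set 2) → L1-HIT  vc=[]
2: 0xa4 (blk 41, set 1) → MISS  vc=[]
3: 0xea (blk 58, set 2) → L1-HIT  vc=[]
4: 0xb6 (blk 45, set 5) → MISS  vc=[]
5: 0xe9 (blk 58, set 2) → L1-HIT  vc=[]
6: 0x76 (blk 29, set 5) → MISS  vc=[45]
7: 0xb4 (blk 45, set 5) → VC-HIT  vc=[29]
8: 0x37 (blk 13, set 5) → MISS  vc=[29, 45]
9: 0x55 (blk 21, set 5) → MISS  vc=[29, 45, 13]
10: 0x37 (blk 13, set 5) → VC-HIT  vc=[29, 45, 21]

SEQ = [MISS, L1-HIT, MISS, L1-HIT, MISS, L1-HIT, MISS, VC-HIT, MISS, MISS, VC-HIT]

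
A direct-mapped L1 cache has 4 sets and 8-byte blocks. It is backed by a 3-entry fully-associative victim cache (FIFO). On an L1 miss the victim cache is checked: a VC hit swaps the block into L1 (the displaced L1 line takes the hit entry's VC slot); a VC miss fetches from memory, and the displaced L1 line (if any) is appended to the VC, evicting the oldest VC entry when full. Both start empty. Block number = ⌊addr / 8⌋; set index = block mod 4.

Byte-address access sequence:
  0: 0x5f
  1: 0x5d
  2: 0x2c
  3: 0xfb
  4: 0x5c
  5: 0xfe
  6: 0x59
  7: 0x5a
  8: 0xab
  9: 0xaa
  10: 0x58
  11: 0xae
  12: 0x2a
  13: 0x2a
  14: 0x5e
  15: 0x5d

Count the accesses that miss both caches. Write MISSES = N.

0: 0x5f (blk 11, set 3) → MISS  vc=[]
1: 0x5d (blk 11, set 3) → L1-HIT  vc=[]
2: 0x2c (blk 5, set 1) → MISS  vc=[]
3: 0xfb (blk 31, set 3) → MISS  vc=[11]
4: 0x5c (blk 11, set 3) → VC-HIT  vc=[31]
5: 0xfe (blk 31, set 3) → VC-HIT  vc=[11]
6: 0x59 (blk 11, set 3) → VC-HIT  vc=[31]
7: 0x5a (blk 11, set 3) → L1-HIT  vc=[31]
8: 0xab (blk 21, set 1) → MISS  vc=[31, 5]
9: 0xaa (blk 21, set 1) → L1-HIT  vc=[31, 5]
10: 0x58 (blk 11, set 3) → L1-HIT  vc=[31, 5]
11: 0xae (blk 21, set 1) → L1-HIT  vc=[31, 5]
12: 0x2a (blk 5, set 1) → VC-HIT  vc=[31, 21]
13: 0x2a (blk 5, set 1) → L1-HIT  vc=[31, 21]
14: 0x5e (blk 11, set 3) → L1-HIT  vc=[31, 21]
15: 0x5d (blk 11, set 3) → L1-HIT  vc=[31, 21]

MISSES = 4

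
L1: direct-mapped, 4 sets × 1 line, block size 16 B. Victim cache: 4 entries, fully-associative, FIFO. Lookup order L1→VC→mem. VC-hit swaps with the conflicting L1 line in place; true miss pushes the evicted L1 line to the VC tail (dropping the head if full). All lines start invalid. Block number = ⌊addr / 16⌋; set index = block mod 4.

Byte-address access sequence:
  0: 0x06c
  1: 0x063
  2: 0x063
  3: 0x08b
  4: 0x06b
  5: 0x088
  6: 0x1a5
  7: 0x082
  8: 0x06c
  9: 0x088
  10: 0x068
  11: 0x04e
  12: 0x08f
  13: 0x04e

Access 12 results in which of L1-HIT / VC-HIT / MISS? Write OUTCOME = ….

OUTCOME = VC-HIT

  [0] addr=0x6c blk=6 s=2: MISS | VC []
  [1] addr=0x63 blk=6 s=2: L1-HIT | VC []
  [2] addr=0x63 blk=6 s=2: L1-HIT | VC []
  [3] addr=0x8b blk=8 s=0: MISS | VC []
  [4] addr=0x6b blk=6 s=2: L1-HIT | VC []
  [5] addr=0x88 blk=8 s=0: L1-HIT | VC []
  [6] addr=0x1a5 blk=26 s=2: MISS | VC [6]
  [7] addr=0x82 blk=8 s=0: L1-HIT | VC [6]
  [8] addr=0x6c blk=6 s=2: VC-HIT | VC [26]
  [9] addr=0x88 blk=8 s=0: L1-HIT | VC [26]
  [10] addr=0x68 blk=6 s=2: L1-HIT | VC [26]
  [11] addr=0x4e blk=4 s=0: MISS | VC [26, 8]
  [12] addr=0x8f blk=8 s=0: VC-HIT | VC [26, 4]
  [13] addr=0x4e blk=4 s=0: VC-HIT | VC [26, 8]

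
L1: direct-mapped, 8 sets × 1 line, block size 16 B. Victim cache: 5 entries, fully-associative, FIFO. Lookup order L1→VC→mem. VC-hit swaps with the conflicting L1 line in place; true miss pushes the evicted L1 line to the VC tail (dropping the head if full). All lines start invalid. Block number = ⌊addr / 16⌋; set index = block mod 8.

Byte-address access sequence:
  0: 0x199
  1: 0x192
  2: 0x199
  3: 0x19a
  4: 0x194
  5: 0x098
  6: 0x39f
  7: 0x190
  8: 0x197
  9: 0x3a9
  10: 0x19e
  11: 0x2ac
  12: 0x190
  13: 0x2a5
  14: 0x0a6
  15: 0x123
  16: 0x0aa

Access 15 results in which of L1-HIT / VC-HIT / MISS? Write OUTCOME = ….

#0 0x199→b25/s1 MISS; vc=[]
#1 0x192→b25/s1 L1-HIT; vc=[]
#2 0x199→b25/s1 L1-HIT; vc=[]
#3 0x19a→b25/s1 L1-HIT; vc=[]
#4 0x194→b25/s1 L1-HIT; vc=[]
#5 0x98→b9/s1 MISS; vc=[25]
#6 0x39f→b57/s1 MISS; vc=[25,9]
#7 0x190→b25/s1 VC-HIT; vc=[57,9]
#8 0x197→b25/s1 L1-HIT; vc=[57,9]
#9 0x3a9→b58/s2 MISS; vc=[57,9]
#10 0x19e→b25/s1 L1-HIT; vc=[57,9]
#11 0x2ac→b42/s2 MISS; vc=[57,9,58]
#12 0x190→b25/s1 L1-HIT; vc=[57,9,58]
#13 0x2a5→b42/s2 L1-HIT; vc=[57,9,58]
#14 0xa6→b10/s2 MISS; vc=[57,9,58,42]
#15 0x123→b18/s2 MISS; vc=[57,9,58,42,10]
#16 0xaa→b10/s2 VC-HIT; vc=[57,9,58,42,18]

OUTCOME = MISS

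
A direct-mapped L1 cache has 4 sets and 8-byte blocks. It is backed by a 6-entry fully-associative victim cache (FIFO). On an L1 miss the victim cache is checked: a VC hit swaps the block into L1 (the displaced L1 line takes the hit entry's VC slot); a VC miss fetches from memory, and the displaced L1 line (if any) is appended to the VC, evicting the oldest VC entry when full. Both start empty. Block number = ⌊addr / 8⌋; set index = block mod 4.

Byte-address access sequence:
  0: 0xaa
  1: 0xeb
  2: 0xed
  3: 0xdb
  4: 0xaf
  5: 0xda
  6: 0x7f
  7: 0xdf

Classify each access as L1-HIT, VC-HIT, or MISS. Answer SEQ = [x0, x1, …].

SEQ = [MISS, MISS, L1-HIT, MISS, VC-HIT, L1-HIT, MISS, VC-HIT]

  [0] addr=0xaa blk=21 s=1: MISS | VC []
  [1] addr=0xeb blk=29 s=1: MISS | VC [21]
  [2] addr=0xed blk=29 s=1: L1-HIT | VC [21]
  [3] addr=0xdb blk=27 s=3: MISS | VC [21]
  [4] addr=0xaf blk=21 s=1: VC-HIT | VC [29]
  [5] addr=0xda blk=27 s=3: L1-HIT | VC [29]
  [6] addr=0x7f blk=15 s=3: MISS | VC [29, 27]
  [7] addr=0xdf blk=27 s=3: VC-HIT | VC [29, 15]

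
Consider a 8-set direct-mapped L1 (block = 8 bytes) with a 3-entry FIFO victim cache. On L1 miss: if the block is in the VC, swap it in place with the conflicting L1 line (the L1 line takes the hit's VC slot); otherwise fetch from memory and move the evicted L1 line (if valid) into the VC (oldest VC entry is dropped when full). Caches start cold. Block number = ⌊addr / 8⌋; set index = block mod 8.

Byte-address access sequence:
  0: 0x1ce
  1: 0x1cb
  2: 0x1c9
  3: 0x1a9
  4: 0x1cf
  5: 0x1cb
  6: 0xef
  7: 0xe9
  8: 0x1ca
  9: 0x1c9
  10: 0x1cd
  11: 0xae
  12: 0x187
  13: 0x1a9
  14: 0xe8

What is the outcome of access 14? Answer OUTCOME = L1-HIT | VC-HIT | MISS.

OUTCOME = VC-HIT

  [0] addr=0x1ce blk=57 s=1: MISS | VC []
  [1] addr=0x1cb blk=57 s=1: L1-HIT | VC []
  [2] addr=0x1c9 blk=57 s=1: L1-HIT | VC []
  [3] addr=0x1a9 blk=53 s=5: MISS | VC []
  [4] addr=0x1cf blk=57 s=1: L1-HIT | VC []
  [5] addr=0x1cb blk=57 s=1: L1-HIT | VC []
  [6] addr=0xef blk=29 s=5: MISS | VC [53]
  [7] addr=0xe9 blk=29 s=5: L1-HIT | VC [53]
  [8] addr=0x1ca blk=57 s=1: L1-HIT | VC [53]
  [9] addr=0x1c9 blk=57 s=1: L1-HIT | VC [53]
  [10] addr=0x1cd blk=57 s=1: L1-HIT | VC [53]
  [11] addr=0xae blk=21 s=5: MISS | VC [53, 29]
  [12] addr=0x187 blk=48 s=0: MISS | VC [53, 29]
  [13] addr=0x1a9 blk=53 s=5: VC-HIT | VC [21, 29]
  [14] addr=0xe8 blk=29 s=5: VC-HIT | VC [21, 53]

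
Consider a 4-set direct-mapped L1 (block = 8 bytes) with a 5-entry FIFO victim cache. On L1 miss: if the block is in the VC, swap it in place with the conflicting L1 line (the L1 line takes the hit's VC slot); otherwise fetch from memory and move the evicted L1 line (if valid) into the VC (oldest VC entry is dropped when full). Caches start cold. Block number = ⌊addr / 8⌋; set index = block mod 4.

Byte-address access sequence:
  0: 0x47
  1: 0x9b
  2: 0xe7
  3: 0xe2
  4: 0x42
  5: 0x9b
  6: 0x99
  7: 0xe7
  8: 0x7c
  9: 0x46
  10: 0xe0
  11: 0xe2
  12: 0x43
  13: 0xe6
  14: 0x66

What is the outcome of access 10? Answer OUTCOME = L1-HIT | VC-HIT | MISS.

  [0] addr=0x47 blk=8 s=0: MISS | VC []
  [1] addr=0x9b blk=19 s=3: MISS | VC []
  [2] addr=0xe7 blk=28 s=0: MISS | VC [8]
  [3] addr=0xe2 blk=28 s=0: L1-HIT | VC [8]
  [4] addr=0x42 blk=8 s=0: VC-HIT | VC [28]
  [5] addr=0x9b blk=19 s=3: L1-HIT | VC [28]
  [6] addr=0x99 blk=19 s=3: L1-HIT | VC [28]
  [7] addr=0xe7 blk=28 s=0: VC-HIT | VC [8]
  [8] addr=0x7c blk=15 s=3: MISS | VC [8, 19]
  [9] addr=0x46 blk=8 s=0: VC-HIT | VC [28, 19]
  [10] addr=0xe0 blk=28 s=0: VC-HIT | VC [8, 19]
  [11] addr=0xe2 blk=28 s=0: L1-HIT | VC [8, 19]
  [12] addr=0x43 blk=8 s=0: VC-HIT | VC [28, 19]
  [13] addr=0xe6 blk=28 s=0: VC-HIT | VC [8, 19]
  [14] addr=0x66 blk=12 s=0: MISS | VC [8, 19, 28]

OUTCOME = VC-HIT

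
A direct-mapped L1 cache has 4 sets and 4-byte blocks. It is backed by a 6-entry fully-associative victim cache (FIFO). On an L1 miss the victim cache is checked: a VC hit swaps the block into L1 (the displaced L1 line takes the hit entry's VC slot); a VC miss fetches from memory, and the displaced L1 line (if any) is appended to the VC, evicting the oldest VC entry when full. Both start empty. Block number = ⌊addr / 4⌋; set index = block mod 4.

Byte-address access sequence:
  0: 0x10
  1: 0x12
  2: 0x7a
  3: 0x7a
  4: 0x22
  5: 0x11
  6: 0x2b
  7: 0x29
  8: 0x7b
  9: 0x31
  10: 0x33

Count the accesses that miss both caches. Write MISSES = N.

MISSES = 5

0: 0x10 (blk 4, set 0) → MISS  vc=[]
1: 0x12 (blk 4, set 0) → L1-HIT  vc=[]
2: 0x7a (blk 30, set 2) → MISS  vc=[]
3: 0x7a (blk 30, set 2) → L1-HIT  vc=[]
4: 0x22 (blk 8, set 0) → MISS  vc=[4]
5: 0x11 (blk 4, set 0) → VC-HIT  vc=[8]
6: 0x2b (blk 10, set 2) → MISS  vc=[8, 30]
7: 0x29 (blk 10, set 2) → L1-HIT  vc=[8, 30]
8: 0x7b (blk 30, set 2) → VC-HIT  vc=[8, 10]
9: 0x31 (blk 12, set 0) → MISS  vc=[8, 10, 4]
10: 0x33 (blk 12, set 0) → L1-HIT  vc=[8, 10, 4]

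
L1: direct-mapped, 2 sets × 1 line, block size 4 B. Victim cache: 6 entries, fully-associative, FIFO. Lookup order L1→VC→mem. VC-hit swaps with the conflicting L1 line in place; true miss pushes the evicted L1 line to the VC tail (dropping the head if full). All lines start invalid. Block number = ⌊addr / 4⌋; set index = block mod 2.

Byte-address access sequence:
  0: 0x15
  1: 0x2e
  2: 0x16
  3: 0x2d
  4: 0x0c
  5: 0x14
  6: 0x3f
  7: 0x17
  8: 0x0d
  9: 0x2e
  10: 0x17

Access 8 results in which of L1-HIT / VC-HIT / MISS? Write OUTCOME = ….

#0 0x15→b5/s1 MISS; vc=[]
#1 0x2e→b11/s1 MISS; vc=[5]
#2 0x16→b5/s1 VC-HIT; vc=[11]
#3 0x2d→b11/s1 VC-HIT; vc=[5]
#4 0xc→b3/s1 MISS; vc=[5,11]
#5 0x14→b5/s1 VC-HIT; vc=[3,11]
#6 0x3f→b15/s1 MISS; vc=[3,11,5]
#7 0x17→b5/s1 VC-HIT; vc=[3,11,15]
#8 0xd→b3/s1 VC-HIT; vc=[5,11,15]
#9 0x2e→b11/s1 VC-HIT; vc=[5,3,15]
#10 0x17→b5/s1 VC-HIT; vc=[11,3,15]

OUTCOME = VC-HIT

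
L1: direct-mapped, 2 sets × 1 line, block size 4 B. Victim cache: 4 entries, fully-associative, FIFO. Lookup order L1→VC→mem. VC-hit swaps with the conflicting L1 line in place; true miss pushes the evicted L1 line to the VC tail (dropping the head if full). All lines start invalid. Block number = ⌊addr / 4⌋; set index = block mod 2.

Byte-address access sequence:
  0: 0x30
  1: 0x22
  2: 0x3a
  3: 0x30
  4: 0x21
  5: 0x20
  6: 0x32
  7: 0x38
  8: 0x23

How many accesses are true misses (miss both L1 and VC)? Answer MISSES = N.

0: 0x30 (blk 12, set 0) → MISS  vc=[]
1: 0x22 (blk 8, set 0) → MISS  vc=[12]
2: 0x3a (blk 14, set 0) → MISS  vc=[12, 8]
3: 0x30 (blk 12, set 0) → VC-HIT  vc=[14, 8]
4: 0x21 (blk 8, set 0) → VC-HIT  vc=[14, 12]
5: 0x20 (blk 8, set 0) → L1-HIT  vc=[14, 12]
6: 0x32 (blk 12, set 0) → VC-HIT  vc=[14, 8]
7: 0x38 (blk 14, set 0) → VC-HIT  vc=[12, 8]
8: 0x23 (blk 8, set 0) → VC-HIT  vc=[12, 14]

MISSES = 3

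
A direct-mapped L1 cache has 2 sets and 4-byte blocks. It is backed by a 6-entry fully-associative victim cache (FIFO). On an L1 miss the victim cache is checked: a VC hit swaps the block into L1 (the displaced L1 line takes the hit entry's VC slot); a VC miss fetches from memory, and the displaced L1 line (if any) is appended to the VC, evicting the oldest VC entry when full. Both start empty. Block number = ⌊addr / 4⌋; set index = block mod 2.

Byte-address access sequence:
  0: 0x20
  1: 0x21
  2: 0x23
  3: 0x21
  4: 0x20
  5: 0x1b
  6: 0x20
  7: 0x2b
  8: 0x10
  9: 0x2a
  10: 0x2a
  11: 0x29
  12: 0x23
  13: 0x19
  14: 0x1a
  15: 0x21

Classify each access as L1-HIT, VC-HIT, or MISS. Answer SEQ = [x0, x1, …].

SEQ = [MISS, L1-HIT, L1-HIT, L1-HIT, L1-HIT, MISS, VC-HIT, MISS, MISS, VC-HIT, L1-HIT, L1-HIT, VC-HIT, VC-HIT, L1-HIT, VC-HIT]

#0 0x20→b8/s0 MISS; vc=[]
#1 0x21→b8/s0 L1-HIT; vc=[]
#2 0x23→b8/s0 L1-HIT; vc=[]
#3 0x21→b8/s0 L1-HIT; vc=[]
#4 0x20→b8/s0 L1-HIT; vc=[]
#5 0x1b→b6/s0 MISS; vc=[8]
#6 0x20→b8/s0 VC-HIT; vc=[6]
#7 0x2b→b10/s0 MISS; vc=[6,8]
#8 0x10→b4/s0 MISS; vc=[6,8,10]
#9 0x2a→b10/s0 VC-HIT; vc=[6,8,4]
#10 0x2a→b10/s0 L1-HIT; vc=[6,8,4]
#11 0x29→b10/s0 L1-HIT; vc=[6,8,4]
#12 0x23→b8/s0 VC-HIT; vc=[6,10,4]
#13 0x19→b6/s0 VC-HIT; vc=[8,10,4]
#14 0x1a→b6/s0 L1-HIT; vc=[8,10,4]
#15 0x21→b8/s0 VC-HIT; vc=[6,10,4]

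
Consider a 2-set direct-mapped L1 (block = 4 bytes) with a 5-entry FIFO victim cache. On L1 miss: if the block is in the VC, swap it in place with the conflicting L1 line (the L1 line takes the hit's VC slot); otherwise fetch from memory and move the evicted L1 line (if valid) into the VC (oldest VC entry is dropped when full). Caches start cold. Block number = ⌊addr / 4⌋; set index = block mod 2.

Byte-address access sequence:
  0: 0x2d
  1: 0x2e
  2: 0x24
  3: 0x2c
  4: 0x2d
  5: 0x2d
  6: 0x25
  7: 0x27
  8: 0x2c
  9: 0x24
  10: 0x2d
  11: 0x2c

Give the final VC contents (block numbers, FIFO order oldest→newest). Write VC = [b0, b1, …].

VC = [9]

#0 0x2d→b11/s1 MISS; vc=[]
#1 0x2e→b11/s1 L1-HIT; vc=[]
#2 0x24→b9/s1 MISS; vc=[11]
#3 0x2c→b11/s1 VC-HIT; vc=[9]
#4 0x2d→b11/s1 L1-HIT; vc=[9]
#5 0x2d→b11/s1 L1-HIT; vc=[9]
#6 0x25→b9/s1 VC-HIT; vc=[11]
#7 0x27→b9/s1 L1-HIT; vc=[11]
#8 0x2c→b11/s1 VC-HIT; vc=[9]
#9 0x24→b9/s1 VC-HIT; vc=[11]
#10 0x2d→b11/s1 VC-HIT; vc=[9]
#11 0x2c→b11/s1 L1-HIT; vc=[9]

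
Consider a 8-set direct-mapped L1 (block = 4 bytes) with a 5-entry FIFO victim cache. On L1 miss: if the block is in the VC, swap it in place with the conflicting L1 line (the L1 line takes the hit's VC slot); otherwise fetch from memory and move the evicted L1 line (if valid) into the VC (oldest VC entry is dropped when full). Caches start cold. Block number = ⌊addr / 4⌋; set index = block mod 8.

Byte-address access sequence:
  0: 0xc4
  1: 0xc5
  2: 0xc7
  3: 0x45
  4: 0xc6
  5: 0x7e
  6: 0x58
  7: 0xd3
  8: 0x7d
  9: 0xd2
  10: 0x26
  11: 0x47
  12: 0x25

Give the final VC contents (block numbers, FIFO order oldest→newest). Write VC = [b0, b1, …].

VC = [17, 49]

  [0] addr=0xc4 blk=49 s=1: MISS | VC []
  [1] addr=0xc5 blk=49 s=1: L1-HIT | VC []
  [2] addr=0xc7 blk=49 s=1: L1-HIT | VC []
  [3] addr=0x45 blk=17 s=1: MISS | VC [49]
  [4] addr=0xc6 blk=49 s=1: VC-HIT | VC [17]
  [5] addr=0x7e blk=31 s=7: MISS | VC [17]
  [6] addr=0x58 blk=22 s=6: MISS | VC [17]
  [7] addr=0xd3 blk=52 s=4: MISS | VC [17]
  [8] addr=0x7d blk=31 s=7: L1-HIT | VC [17]
  [9] addr=0xd2 blk=52 s=4: L1-HIT | VC [17]
  [10] addr=0x26 blk=9 s=1: MISS | VC [17, 49]
  [11] addr=0x47 blk=17 s=1: VC-HIT | VC [9, 49]
  [12] addr=0x25 blk=9 s=1: VC-HIT | VC [17, 49]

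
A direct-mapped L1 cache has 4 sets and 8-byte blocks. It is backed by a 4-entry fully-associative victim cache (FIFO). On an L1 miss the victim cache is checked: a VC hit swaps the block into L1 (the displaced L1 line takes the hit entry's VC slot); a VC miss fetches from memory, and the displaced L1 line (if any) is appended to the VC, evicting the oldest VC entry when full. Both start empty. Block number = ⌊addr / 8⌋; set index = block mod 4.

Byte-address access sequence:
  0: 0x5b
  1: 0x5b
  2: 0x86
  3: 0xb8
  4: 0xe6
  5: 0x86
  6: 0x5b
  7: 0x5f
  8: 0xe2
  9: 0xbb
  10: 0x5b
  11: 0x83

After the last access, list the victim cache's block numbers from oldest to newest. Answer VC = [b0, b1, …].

VC = [23, 28]

  [0] addr=0x5b blk=11 s=3: MISS | VC []
  [1] addr=0x5b blk=11 s=3: L1-HIT | VC []
  [2] addr=0x86 blk=16 s=0: MISS | VC []
  [3] addr=0xb8 blk=23 s=3: MISS | VC [11]
  [4] addr=0xe6 blk=28 s=0: MISS | VC [11, 16]
  [5] addr=0x86 blk=16 s=0: VC-HIT | VC [11, 28]
  [6] addr=0x5b blk=11 s=3: VC-HIT | VC [23, 28]
  [7] addr=0x5f blk=11 s=3: L1-HIT | VC [23, 28]
  [8] addr=0xe2 blk=28 s=0: VC-HIT | VC [23, 16]
  [9] addr=0xbb blk=23 s=3: VC-HIT | VC [11, 16]
  [10] addr=0x5b blk=11 s=3: VC-HIT | VC [23, 16]
  [11] addr=0x83 blk=16 s=0: VC-HIT | VC [23, 28]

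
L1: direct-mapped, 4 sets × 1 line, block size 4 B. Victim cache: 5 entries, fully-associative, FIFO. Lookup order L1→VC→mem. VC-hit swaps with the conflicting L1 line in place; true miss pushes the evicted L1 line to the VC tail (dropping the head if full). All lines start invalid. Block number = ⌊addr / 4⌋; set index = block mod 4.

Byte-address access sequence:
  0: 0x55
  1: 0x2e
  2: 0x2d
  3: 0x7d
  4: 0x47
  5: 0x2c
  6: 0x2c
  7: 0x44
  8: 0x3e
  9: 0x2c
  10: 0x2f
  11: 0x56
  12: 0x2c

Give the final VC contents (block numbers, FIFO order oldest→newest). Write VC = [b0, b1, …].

VC = [31, 17, 15]

  [0] addr=0x55 blk=21 s=1: MISS | VC []
  [1] addr=0x2e blk=11 s=3: MISS | VC []
  [2] addr=0x2d blk=11 s=3: L1-HIT | VC []
  [3] addr=0x7d blk=31 s=3: MISS | VC [11]
  [4] addr=0x47 blk=17 s=1: MISS | VC [11, 21]
  [5] addr=0x2c blk=11 s=3: VC-HIT | VC [31, 21]
  [6] addr=0x2c blk=11 s=3: L1-HIT | VC [31, 21]
  [7] addr=0x44 blk=17 s=1: L1-HIT | VC [31, 21]
  [8] addr=0x3e blk=15 s=3: MISS | VC [31, 21, 11]
  [9] addr=0x2c blk=11 s=3: VC-HIT | VC [31, 21, 15]
  [10] addr=0x2f blk=11 s=3: L1-HIT | VC [31, 21, 15]
  [11] addr=0x56 blk=21 s=1: VC-HIT | VC [31, 17, 15]
  [12] addr=0x2c blk=11 s=3: L1-HIT | VC [31, 17, 15]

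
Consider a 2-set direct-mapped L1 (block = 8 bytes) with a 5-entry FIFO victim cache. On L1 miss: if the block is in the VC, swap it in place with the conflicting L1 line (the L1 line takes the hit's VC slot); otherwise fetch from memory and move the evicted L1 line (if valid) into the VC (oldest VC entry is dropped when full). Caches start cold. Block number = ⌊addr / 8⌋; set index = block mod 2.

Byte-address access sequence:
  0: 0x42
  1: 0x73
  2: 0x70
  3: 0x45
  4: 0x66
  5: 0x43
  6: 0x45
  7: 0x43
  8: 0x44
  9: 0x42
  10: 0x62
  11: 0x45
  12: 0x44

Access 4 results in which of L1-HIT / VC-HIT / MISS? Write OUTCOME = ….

#0 0x42→b8/s0 MISS; vc=[]
#1 0x73→b14/s0 MISS; vc=[8]
#2 0x70→b14/s0 L1-HIT; vc=[8]
#3 0x45→b8/s0 VC-HIT; vc=[14]
#4 0x66→b12/s0 MISS; vc=[14,8]
#5 0x43→b8/s0 VC-HIT; vc=[14,12]
#6 0x45→b8/s0 L1-HIT; vc=[14,12]
#7 0x43→b8/s0 L1-HIT; vc=[14,12]
#8 0x44→b8/s0 L1-HIT; vc=[14,12]
#9 0x42→b8/s0 L1-HIT; vc=[14,12]
#10 0x62→b12/s0 VC-HIT; vc=[14,8]
#11 0x45→b8/s0 VC-HIT; vc=[14,12]
#12 0x44→b8/s0 L1-HIT; vc=[14,12]

OUTCOME = MISS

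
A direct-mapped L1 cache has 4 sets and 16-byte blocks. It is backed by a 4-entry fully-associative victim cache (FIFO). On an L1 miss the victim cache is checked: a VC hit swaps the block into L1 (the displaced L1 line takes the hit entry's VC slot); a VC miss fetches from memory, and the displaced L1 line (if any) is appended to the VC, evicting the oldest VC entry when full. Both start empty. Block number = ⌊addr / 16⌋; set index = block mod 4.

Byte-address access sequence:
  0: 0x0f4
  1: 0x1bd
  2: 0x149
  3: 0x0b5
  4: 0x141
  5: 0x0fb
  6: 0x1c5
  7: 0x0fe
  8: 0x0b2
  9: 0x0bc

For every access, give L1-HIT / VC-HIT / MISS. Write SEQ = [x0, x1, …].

0: 0xf4 (blk 15, set 3) → MISS  vc=[]
1: 0x1bd (blk 27, set 3) → MISS  vc=[15]
2: 0x149 (blk 20, set 0) → MISS  vc=[15]
3: 0xb5 (blk 11, set 3) → MISS  vc=[15, 27]
4: 0x141 (blk 20, set 0) → L1-HIT  vc=[15, 27]
5: 0xfb (blk 15, set 3) → VC-HIT  vc=[11, 27]
6: 0x1c5 (blk 28, set 0) → MISS  vc=[11, 27, 20]
7: 0xfe (blk 15, set 3) → L1-HIT  vc=[11, 27, 20]
8: 0xb2 (blk 11, set 3) → VC-HIT  vc=[15, 27, 20]
9: 0xbc (blk 11, set 3) → L1-HIT  vc=[15, 27, 20]

SEQ = [MISS, MISS, MISS, MISS, L1-HIT, VC-HIT, MISS, L1-HIT, VC-HIT, L1-HIT]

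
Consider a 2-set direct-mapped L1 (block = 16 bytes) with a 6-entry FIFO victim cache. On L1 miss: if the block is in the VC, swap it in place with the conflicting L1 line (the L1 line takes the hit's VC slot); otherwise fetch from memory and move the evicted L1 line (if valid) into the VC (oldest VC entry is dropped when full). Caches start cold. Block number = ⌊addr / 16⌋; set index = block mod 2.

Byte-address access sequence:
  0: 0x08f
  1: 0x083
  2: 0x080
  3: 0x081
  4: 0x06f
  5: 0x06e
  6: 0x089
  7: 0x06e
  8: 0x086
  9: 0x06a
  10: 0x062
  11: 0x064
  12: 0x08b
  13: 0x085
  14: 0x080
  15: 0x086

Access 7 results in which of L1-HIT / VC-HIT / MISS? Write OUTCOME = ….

0: 0x8f (blk 8, set 0) → MISS  vc=[]
1: 0x83 (blk 8, set 0) → L1-HIT  vc=[]
2: 0x80 (blk 8, set 0) → L1-HIT  vc=[]
3: 0x81 (blk 8, set 0) → L1-HIT  vc=[]
4: 0x6f (blk 6, set 0) → MISS  vc=[8]
5: 0x6e (blk 6, set 0) → L1-HIT  vc=[8]
6: 0x89 (blk 8, set 0) → VC-HIT  vc=[6]
7: 0x6e (blk 6, set 0) → VC-HIT  vc=[8]
8: 0x86 (blk 8, set 0) → VC-HIT  vc=[6]
9: 0x6a (blk 6, set 0) → VC-HIT  vc=[8]
10: 0x62 (blk 6, set 0) → L1-HIT  vc=[8]
11: 0x64 (blk 6, set 0) → L1-HIT  vc=[8]
12: 0x8b (blk 8, set 0) → VC-HIT  vc=[6]
13: 0x85 (blk 8, set 0) → L1-HIT  vc=[6]
14: 0x80 (blk 8, set 0) → L1-HIT  vc=[6]
15: 0x86 (blk 8, set 0) → L1-HIT  vc=[6]

OUTCOME = VC-HIT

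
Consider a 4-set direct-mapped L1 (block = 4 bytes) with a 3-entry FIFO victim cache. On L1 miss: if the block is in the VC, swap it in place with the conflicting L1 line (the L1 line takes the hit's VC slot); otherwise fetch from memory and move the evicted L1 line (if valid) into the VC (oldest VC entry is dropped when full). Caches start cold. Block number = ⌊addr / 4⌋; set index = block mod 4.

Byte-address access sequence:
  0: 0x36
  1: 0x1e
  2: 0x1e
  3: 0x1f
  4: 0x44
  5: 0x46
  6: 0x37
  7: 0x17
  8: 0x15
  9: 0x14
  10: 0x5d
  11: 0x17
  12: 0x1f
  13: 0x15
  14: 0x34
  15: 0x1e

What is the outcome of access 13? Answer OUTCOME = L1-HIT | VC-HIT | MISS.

OUTCOME = L1-HIT

0: 0x36 (blk 13, set 1) → MISS  vc=[]
1: 0x1e (blk 7, set 3) → MISS  vc=[]
2: 0x1e (blk 7, set 3) → L1-HIT  vc=[]
3: 0x1f (blk 7, set 3) → L1-HIT  vc=[]
4: 0x44 (blk 17, set 1) → MISS  vc=[13]
5: 0x46 (blk 17, set 1) → L1-HIT  vc=[13]
6: 0x37 (blk 13, set 1) → VC-HIT  vc=[17]
7: 0x17 (blk 5, set 1) → MISS  vc=[17, 13]
8: 0x15 (blk 5, set 1) → L1-HIT  vc=[17, 13]
9: 0x14 (blk 5, set 1) → L1-HIT  vc=[17, 13]
10: 0x5d (blk 23, set 3) → MISS  vc=[17, 13, 7]
11: 0x17 (blk 5, set 1) → L1-HIT  vc=[17, 13, 7]
12: 0x1f (blk 7, set 3) → VC-HIT  vc=[17, 13, 23]
13: 0x15 (blk 5, set 1) → L1-HIT  vc=[17, 13, 23]
14: 0x34 (blk 13, set 1) → VC-HIT  vc=[17, 5, 23]
15: 0x1e (blk 7, set 3) → L1-HIT  vc=[17, 5, 23]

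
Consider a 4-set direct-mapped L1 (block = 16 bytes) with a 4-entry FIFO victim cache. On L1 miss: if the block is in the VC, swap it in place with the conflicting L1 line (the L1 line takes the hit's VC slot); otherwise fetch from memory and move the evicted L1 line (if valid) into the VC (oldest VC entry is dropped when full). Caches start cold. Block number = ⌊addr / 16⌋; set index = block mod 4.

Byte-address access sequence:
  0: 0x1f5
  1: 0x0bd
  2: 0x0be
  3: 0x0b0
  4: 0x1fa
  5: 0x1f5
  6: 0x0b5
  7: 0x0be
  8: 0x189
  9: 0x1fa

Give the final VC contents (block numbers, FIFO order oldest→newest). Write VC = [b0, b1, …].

0: 0x1f5 (blk 31, set 3) → MISS  vc=[]
1: 0xbd (blk 11, set 3) → MISS  vc=[31]
2: 0xbe (blk 11, set 3) → L1-HIT  vc=[31]
3: 0xb0 (blk 11, set 3) → L1-HIT  vc=[31]
4: 0x1fa (blk 31, set 3) → VC-HIT  vc=[11]
5: 0x1f5 (blk 31, set 3) → L1-HIT  vc=[11]
6: 0xb5 (blk 11, set 3) → VC-HIT  vc=[31]
7: 0xbe (blk 11, set 3) → L1-HIT  vc=[31]
8: 0x189 (blk 24, set 0) → MISS  vc=[31]
9: 0x1fa (blk 31, set 3) → VC-HIT  vc=[11]

VC = [11]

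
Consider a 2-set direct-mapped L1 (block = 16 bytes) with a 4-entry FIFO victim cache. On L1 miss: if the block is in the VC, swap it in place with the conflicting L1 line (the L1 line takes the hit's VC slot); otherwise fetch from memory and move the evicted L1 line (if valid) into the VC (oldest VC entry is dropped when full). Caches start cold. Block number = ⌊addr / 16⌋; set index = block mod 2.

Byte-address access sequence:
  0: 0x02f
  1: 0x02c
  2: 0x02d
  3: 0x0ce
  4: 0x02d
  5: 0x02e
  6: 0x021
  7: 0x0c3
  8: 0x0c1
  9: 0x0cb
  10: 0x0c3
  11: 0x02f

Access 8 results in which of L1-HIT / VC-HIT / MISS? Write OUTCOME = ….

OUTCOME = L1-HIT

0: 0x2f (blk 2, set 0) → MISS  vc=[]
1: 0x2c (blk 2, set 0) → L1-HIT  vc=[]
2: 0x2d (blk 2, set 0) → L1-HIT  vc=[]
3: 0xce (blk 12, set 0) → MISS  vc=[2]
4: 0x2d (blk 2, set 0) → VC-HIT  vc=[12]
5: 0x2e (blk 2, set 0) → L1-HIT  vc=[12]
6: 0x21 (blk 2, set 0) → L1-HIT  vc=[12]
7: 0xc3 (blk 12, set 0) → VC-HIT  vc=[2]
8: 0xc1 (blk 12, set 0) → L1-HIT  vc=[2]
9: 0xcb (blk 12, set 0) → L1-HIT  vc=[2]
10: 0xc3 (blk 12, set 0) → L1-HIT  vc=[2]
11: 0x2f (blk 2, set 0) → VC-HIT  vc=[12]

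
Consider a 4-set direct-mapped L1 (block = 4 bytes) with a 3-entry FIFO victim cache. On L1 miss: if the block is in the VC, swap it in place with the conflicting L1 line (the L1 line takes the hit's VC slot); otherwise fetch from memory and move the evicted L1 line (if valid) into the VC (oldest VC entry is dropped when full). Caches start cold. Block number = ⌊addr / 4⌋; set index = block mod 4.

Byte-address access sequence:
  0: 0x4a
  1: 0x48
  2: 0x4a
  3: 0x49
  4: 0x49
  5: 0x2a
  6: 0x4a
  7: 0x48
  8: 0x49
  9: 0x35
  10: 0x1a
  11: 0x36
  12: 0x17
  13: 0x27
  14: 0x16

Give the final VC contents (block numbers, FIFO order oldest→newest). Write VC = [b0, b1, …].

  [0] addr=0x4a blk=18 s=2: MISS | VC []
  [1] addr=0x48 blk=18 s=2: L1-HIT | VC []
  [2] addr=0x4a blk=18 s=2: L1-HIT | VC []
  [3] addr=0x49 blk=18 s=2: L1-HIT | VC []
  [4] addr=0x49 blk=18 s=2: L1-HIT | VC []
  [5] addr=0x2a blk=10 s=2: MISS | VC [18]
  [6] addr=0x4a blk=18 s=2: VC-HIT | VC [10]
  [7] addr=0x48 blk=18 s=2: L1-HIT | VC [10]
  [8] addr=0x49 blk=18 s=2: L1-HIT | VC [10]
  [9] addr=0x35 blk=13 s=1: MISS | VC [10]
  [10] addr=0x1a blk=6 s=2: MISS | VC [10, 18]
  [11] addr=0x36 blk=13 s=1: L1-HIT | VC [10, 18]
  [12] addr=0x17 blk=5 s=1: MISS | VC [10, 18, 13]
  [13] addr=0x27 blk=9 s=1: MISS | VC [18, 13, 5]
  [14] addr=0x16 blk=5 s=1: VC-HIT | VC [18, 13, 9]

VC = [18, 13, 9]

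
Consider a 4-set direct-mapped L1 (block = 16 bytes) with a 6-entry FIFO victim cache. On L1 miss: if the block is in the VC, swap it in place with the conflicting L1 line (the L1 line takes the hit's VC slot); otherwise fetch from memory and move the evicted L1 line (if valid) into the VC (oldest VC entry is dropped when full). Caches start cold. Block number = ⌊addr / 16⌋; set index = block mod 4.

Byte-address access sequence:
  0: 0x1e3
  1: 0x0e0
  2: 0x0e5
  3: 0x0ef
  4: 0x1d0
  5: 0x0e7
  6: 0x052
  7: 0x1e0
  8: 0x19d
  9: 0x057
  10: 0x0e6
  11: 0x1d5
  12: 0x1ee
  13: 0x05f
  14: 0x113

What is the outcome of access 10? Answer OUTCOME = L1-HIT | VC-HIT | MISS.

OUTCOME = VC-HIT

0: 0x1e3 (blk 30, set 2) → MISS  vc=[]
1: 0xe0 (blk 14, set 2) → MISS  vc=[30]
2: 0xe5 (blk 14, set 2) → L1-HIT  vc=[30]
3: 0xef (blk 14, set 2) → L1-HIT  vc=[30]
4: 0x1d0 (blk 29, set 1) → MISS  vc=[30]
5: 0xe7 (blk 14, set 2) → L1-HIT  vc=[30]
6: 0x52 (blk 5, set 1) → MISS  vc=[30, 29]
7: 0x1e0 (blk 30, set 2) → VC-HIT  vc=[14, 29]
8: 0x19d (blk 25, set 1) → MISS  vc=[14, 29, 5]
9: 0x57 (blk 5, set 1) → VC-HIT  vc=[14, 29, 25]
10: 0xe6 (blk 14, set 2) → VC-HIT  vc=[30, 29, 25]
11: 0x1d5 (blk 29, set 1) → VC-HIT  vc=[30, 5, 25]
12: 0x1ee (blk 30, set 2) → VC-HIT  vc=[14, 5, 25]
13: 0x5f (blk 5, set 1) → VC-HIT  vc=[14, 29, 25]
14: 0x113 (blk 17, set 1) → MISS  vc=[14, 29, 25, 5]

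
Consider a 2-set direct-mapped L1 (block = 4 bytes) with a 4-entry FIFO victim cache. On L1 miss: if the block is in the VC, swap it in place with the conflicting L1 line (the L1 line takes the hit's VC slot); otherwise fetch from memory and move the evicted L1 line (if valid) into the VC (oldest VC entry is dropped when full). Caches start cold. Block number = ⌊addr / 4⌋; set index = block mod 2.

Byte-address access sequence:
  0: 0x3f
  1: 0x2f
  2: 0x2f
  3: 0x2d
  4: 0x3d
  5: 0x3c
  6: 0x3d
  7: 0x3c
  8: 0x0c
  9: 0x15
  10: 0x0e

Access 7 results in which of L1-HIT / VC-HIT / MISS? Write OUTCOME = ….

#0 0x3f→b15/s1 MISS; vc=[]
#1 0x2f→b11/s1 MISS; vc=[15]
#2 0x2f→b11/s1 L1-HIT; vc=[15]
#3 0x2d→b11/s1 L1-HIT; vc=[15]
#4 0x3d→b15/s1 VC-HIT; vc=[11]
#5 0x3c→b15/s1 L1-HIT; vc=[11]
#6 0x3d→b15/s1 L1-HIT; vc=[11]
#7 0x3c→b15/s1 L1-HIT; vc=[11]
#8 0xc→b3/s1 MISS; vc=[11,15]
#9 0x15→b5/s1 MISS; vc=[11,15,3]
#10 0xe→b3/s1 VC-HIT; vc=[11,15,5]

OUTCOME = L1-HIT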